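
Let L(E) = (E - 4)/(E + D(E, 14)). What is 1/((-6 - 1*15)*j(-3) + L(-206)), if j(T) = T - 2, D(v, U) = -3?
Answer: 209/22155 ≈ 0.0094335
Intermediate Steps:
j(T) = -2 + T
L(E) = (-4 + E)/(-3 + E) (L(E) = (E - 4)/(E - 3) = (-4 + E)/(-3 + E))
1/((-6 - 1*15)*j(-3) + L(-206)) = 1/((-6 - 1*15)*(-2 - 3) + (-4 - 206)/(-3 - 206)) = 1/((-6 - 15)*(-5) - 210/(-209)) = 1/(-21*(-5) - 1/209*(-210)) = 1/(105 + 210/209) = 1/(22155/209) = 209/22155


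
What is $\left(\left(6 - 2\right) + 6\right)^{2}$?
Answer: $100$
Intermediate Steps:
$\left(\left(6 - 2\right) + 6\right)^{2} = \left(4 + 6\right)^{2} = 10^{2} = 100$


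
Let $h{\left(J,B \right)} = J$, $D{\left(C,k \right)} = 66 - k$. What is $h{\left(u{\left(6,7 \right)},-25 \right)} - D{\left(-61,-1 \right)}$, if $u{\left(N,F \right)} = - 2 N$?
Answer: $-79$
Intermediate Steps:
$h{\left(u{\left(6,7 \right)},-25 \right)} - D{\left(-61,-1 \right)} = \left(-2\right) 6 - \left(66 - -1\right) = -12 - \left(66 + 1\right) = -12 - 67 = -79$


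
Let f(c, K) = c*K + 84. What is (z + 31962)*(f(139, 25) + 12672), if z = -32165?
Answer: -3294893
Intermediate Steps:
f(c, K) = 84 + K*c (f(c, K) = K*c + 84 = 84 + K*c)
(z + 31962)*(f(139, 25) + 12672) = (-32165 + 31962)*((84 + 25*139) + 12672) = -203*((84 + 3475) + 12672) = -203*(3559 + 12672) = -203*16231 = -3294893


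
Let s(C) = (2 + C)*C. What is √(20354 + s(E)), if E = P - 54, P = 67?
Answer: √20549 ≈ 143.35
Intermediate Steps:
E = 13 (E = 67 - 54 = 13)
s(C) = C*(2 + C)
√(20354 + s(E)) = √(20354 + 13*(2 + 13)) = √(20354 + 13*15) = √(20354 + 195) = √20549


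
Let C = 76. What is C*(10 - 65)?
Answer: -4180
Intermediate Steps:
C*(10 - 65) = 76*(10 - 65) = 76*(-55) = -4180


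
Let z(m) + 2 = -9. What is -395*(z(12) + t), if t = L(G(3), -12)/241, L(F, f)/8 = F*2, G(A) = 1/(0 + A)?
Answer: 3135115/723 ≈ 4336.3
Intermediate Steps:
G(A) = 1/A
L(F, f) = 16*F (L(F, f) = 8*(F*2) = 8*(2*F) = 16*F)
z(m) = -11 (z(m) = -2 - 9 = -11)
t = 16/723 (t = (16/3)/241 = (16*(⅓))*(1/241) = (16/3)*(1/241) = 16/723 ≈ 0.022130)
-395*(z(12) + t) = -395*(-11 + 16/723) = -395*(-7937/723) = 3135115/723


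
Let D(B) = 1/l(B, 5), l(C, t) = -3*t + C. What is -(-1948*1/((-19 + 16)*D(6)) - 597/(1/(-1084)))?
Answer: -641304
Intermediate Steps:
l(C, t) = C - 3*t
D(B) = 1/(-15 + B) (D(B) = 1/(B - 3*5) = 1/(B - 15) = 1/(-15 + B))
-(-1948*1/((-19 + 16)*D(6)) - 597/(1/(-1084))) = -(-1948*(-15 + 6)/(-19 + 16) - 597/(1/(-1084))) = -(-1948/((-3/(-9))) - 597/(-1/1084)) = -(-1948/((-3*(-⅑))) - 597*(-1084)) = -(-1948/⅓ + 647148) = -(-1948*3 + 647148) = -(-5844 + 647148) = -1*641304 = -641304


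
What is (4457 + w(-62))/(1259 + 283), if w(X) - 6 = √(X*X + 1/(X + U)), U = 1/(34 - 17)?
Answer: 4463/1542 + √52620295/180414 ≈ 2.9345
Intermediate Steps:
U = 1/17 ≈ 0.058824
w(X) = 6 + √(X² + 1/(1/17 + X)) (w(X) = 6 + √(X*X + 1/(X + 1/17)) = 6 + √(X² + 1/(1/17 + X)))
(4457 + w(-62))/(1259 + 283) = (4457 + (6 + √((17 + (-62)²*(1 + 17*(-62)))/(1 + 17*(-62)))))/(1259 + 283) = (4457 + (6 + √((17 + 3844*(1 - 1054))/(1 - 1054))))/1542 = (4457 + (6 + √((17 + 3844*(-1053))/(-1053))))*(1/1542) = (4457 + (6 + √(-(17 - 4047732)/1053)))*(1/1542) = (4457 + (6 + √(-1/1053*(-4047715))))*(1/1542) = (4457 + (6 + √(4047715/1053)))*(1/1542) = (4457 + (6 + √52620295/117))*(1/1542) = (4463 + √52620295/117)*(1/1542) = 4463/1542 + √52620295/180414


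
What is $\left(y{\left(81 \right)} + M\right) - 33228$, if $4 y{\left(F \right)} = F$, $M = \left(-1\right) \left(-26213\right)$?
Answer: $- \frac{27979}{4} \approx -6994.8$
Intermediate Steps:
$M = 26213$
$y{\left(F \right)} = \frac{F}{4}$
$\left(y{\left(81 \right)} + M\right) - 33228 = \left(\frac{1}{4} \cdot 81 + 26213\right) - 33228 = \left(\frac{81}{4} + 26213\right) - 33228 = \frac{104933}{4} - 33228 = - \frac{27979}{4}$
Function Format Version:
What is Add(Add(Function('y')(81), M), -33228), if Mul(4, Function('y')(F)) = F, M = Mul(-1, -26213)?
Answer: Rational(-27979, 4) ≈ -6994.8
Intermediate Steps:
M = 26213
Function('y')(F) = Mul(Rational(1, 4), F)
Add(Add(Function('y')(81), M), -33228) = Add(Add(Mul(Rational(1, 4), 81), 26213), -33228) = Add(Add(Rational(81, 4), 26213), -33228) = Add(Rational(104933, 4), -33228) = Rational(-27979, 4)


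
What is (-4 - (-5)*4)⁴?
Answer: 65536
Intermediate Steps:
(-4 - (-5)*4)⁴ = (-4 - 1*(-20))⁴ = (-4 + 20)⁴ = 16⁴ = 65536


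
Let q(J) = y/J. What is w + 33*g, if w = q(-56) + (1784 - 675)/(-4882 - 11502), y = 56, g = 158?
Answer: 85408683/16384 ≈ 5212.9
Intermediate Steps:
q(J) = 56/J
w = -17493/16384 (w = 56/(-56) + (1784 - 675)/(-4882 - 11502) = 56*(-1/56) + 1109/(-16384) = -1 + 1109*(-1/16384) = -1 - 1109/16384 = -17493/16384 ≈ -1.0677)
w + 33*g = -17493/16384 + 33*158 = -17493/16384 + 5214 = 85408683/16384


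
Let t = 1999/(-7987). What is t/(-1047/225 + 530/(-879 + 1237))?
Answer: 26836575/340214252 ≈ 0.078881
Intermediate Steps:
t = -1999/7987 (t = 1999*(-1/7987) = -1999/7987 ≈ -0.25028)
t/(-1047/225 + 530/(-879 + 1237)) = -1999/(7987*(-1047/225 + 530/(-879 + 1237))) = -1999/(7987*(-1047*1/225 + 530/358)) = -1999/(7987*(-349/75 + 530*(1/358))) = -1999/(7987*(-349/75 + 265/179)) = -1999/(7987*(-42596/13425)) = -1999/7987*(-13425/42596) = 26836575/340214252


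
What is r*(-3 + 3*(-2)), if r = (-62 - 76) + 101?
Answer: 333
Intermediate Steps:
r = -37 (r = -138 + 101 = -37)
r*(-3 + 3*(-2)) = -37*(-3 + 3*(-2)) = -37*(-3 - 6) = -37*(-9) = 333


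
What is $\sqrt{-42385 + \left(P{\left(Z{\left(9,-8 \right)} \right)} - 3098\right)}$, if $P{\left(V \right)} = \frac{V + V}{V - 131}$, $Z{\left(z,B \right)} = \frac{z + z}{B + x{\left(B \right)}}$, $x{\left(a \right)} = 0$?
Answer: $\frac{i \sqrt{12921210393}}{533} \approx 213.27 i$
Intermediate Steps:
$Z{\left(z,B \right)} = \frac{2 z}{B}$ ($Z{\left(z,B \right)} = \frac{z + z}{B + 0} = \frac{2 z}{B}$)
$P{\left(V \right)} = \frac{2 V}{-131 + V}$
$\sqrt{-42385 + \left(P{\left(Z{\left(9,-8 \right)} \right)} - 3098\right)} = \sqrt{-42385 - \left(3098 - \frac{2 \cdot 2 \cdot 9 \frac{1}{-8}}{-131 + 2 \cdot 9 \frac{1}{-8}}\right)} = \sqrt{-42385 - \left(3098 - \frac{2 \cdot 2 \cdot 9 \left(- \frac{1}{8}\right)}{-131 + 2 \cdot 9 \left(- \frac{1}{8}\right)}\right)} = \sqrt{-42385 - \left(3098 + \frac{9}{2 \left(-131 - \frac{9}{4}\right)}\right)} = \sqrt{-42385 - \left(3098 + \frac{9}{2 \left(- \frac{533}{4}\right)}\right)} = \sqrt{-42385 - \left(3098 + \frac{9}{2} \left(- \frac{4}{533}\right)\right)} = \sqrt{-42385 + \left(\frac{18}{533} - 3098\right)} = \sqrt{-42385 - \frac{1651216}{533}} = \sqrt{- \frac{24242421}{533}} = \frac{i \sqrt{12921210393}}{533}$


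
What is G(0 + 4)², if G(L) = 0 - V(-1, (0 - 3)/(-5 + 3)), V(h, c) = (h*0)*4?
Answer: 0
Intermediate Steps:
V(h, c) = 0 (V(h, c) = 0*4 = 0)
G(L) = 0 (G(L) = 0 - 1*0 = 0 + 0 = 0)
G(0 + 4)² = 0² = 0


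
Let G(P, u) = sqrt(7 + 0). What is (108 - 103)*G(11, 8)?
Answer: 5*sqrt(7) ≈ 13.229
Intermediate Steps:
G(P, u) = sqrt(7)
(108 - 103)*G(11, 8) = (108 - 103)*sqrt(7) = 5*sqrt(7)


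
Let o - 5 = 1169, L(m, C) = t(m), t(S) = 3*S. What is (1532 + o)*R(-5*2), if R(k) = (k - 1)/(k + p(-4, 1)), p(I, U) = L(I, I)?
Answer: 1353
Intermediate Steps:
L(m, C) = 3*m
p(I, U) = 3*I
o = 1174 (o = 5 + 1169 = 1174)
R(k) = (-1 + k)/(-12 + k) (R(k) = (k - 1)/(k + 3*(-4)) = (-1 + k)/(k - 12) = (-1 + k)/(-12 + k))
(1532 + o)*R(-5*2) = (1532 + 1174)*((-1 - 5*2)/(-12 - 5*2)) = 2706*((-1 - 10)/(-12 - 10)) = 2706*(-11/(-22)) = 2706*(-1/22*(-11)) = 2706*(½) = 1353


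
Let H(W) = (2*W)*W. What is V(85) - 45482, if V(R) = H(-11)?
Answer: -45240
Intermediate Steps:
H(W) = 2*W**2
V(R) = 242 (V(R) = 2*(-11)**2 = 2*121 = 242)
V(85) - 45482 = 242 - 45482 = -45240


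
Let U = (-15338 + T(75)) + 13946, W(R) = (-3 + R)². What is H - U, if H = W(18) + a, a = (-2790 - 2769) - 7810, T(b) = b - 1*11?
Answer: -11816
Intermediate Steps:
T(b) = -11 + b (T(b) = b - 11 = -11 + b)
a = -13369 (a = -5559 - 7810 = -13369)
U = -1328 (U = (-15338 + (-11 + 75)) + 13946 = (-15338 + 64) + 13946 = -15274 + 13946 = -1328)
H = -13144 (H = (-3 + 18)² - 13369 = 15² - 13369 = 225 - 13369 = -13144)
H - U = -13144 - 1*(-1328) = -13144 + 1328 = -11816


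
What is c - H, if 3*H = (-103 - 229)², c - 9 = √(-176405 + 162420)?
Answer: -110197/3 + I*√13985 ≈ -36732.0 + 118.26*I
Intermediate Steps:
c = 9 + I*√13985 (c = 9 + √(-176405 + 162420) = 9 + √(-13985) = 9 + I*√13985 ≈ 9.0 + 118.26*I)
H = 110224/3 (H = (-103 - 229)²/3 = (⅓)*(-332)² = (⅓)*110224 = 110224/3 ≈ 36741.)
c - H = (9 + I*√13985) - 1*110224/3 = (9 + I*√13985) - 110224/3 = -110197/3 + I*√13985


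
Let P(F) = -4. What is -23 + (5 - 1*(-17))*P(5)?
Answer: -111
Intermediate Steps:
-23 + (5 - 1*(-17))*P(5) = -23 + (5 - 1*(-17))*(-4) = -23 + (5 + 17)*(-4) = -23 + 22*(-4) = -23 - 88 = -111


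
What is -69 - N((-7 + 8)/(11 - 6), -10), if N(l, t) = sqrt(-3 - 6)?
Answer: -69 - 3*I ≈ -69.0 - 3.0*I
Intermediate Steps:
N(l, t) = 3*I (N(l, t) = sqrt(-9) = 3*I)
-69 - N((-7 + 8)/(11 - 6), -10) = -69 - 3*I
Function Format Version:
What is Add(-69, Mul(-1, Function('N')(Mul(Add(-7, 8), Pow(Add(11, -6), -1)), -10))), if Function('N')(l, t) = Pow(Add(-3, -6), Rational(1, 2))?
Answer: Add(-69, Mul(-3, I)) ≈ Add(-69.000, Mul(-3.0000, I))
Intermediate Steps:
Function('N')(l, t) = Mul(3, I) (Function('N')(l, t) = Pow(-9, Rational(1, 2)) = Mul(3, I))
Add(-69, Mul(-1, Function('N')(Mul(Add(-7, 8), Pow(Add(11, -6), -1)), -10))) = Add(-69, Mul(-1, Mul(3, I))) = Add(-69, Mul(-3, I))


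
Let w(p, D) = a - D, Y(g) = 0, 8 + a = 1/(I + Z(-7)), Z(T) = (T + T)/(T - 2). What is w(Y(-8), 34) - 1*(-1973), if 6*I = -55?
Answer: 264529/137 ≈ 1930.9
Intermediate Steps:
I = -55/6 (I = (⅙)*(-55) = -55/6 ≈ -9.1667)
Z(T) = 2*T/(-2 + T) (Z(T) = (2*T)/(-2 + T) = 2*T/(-2 + T))
a = -1114/137 (a = -8 + 1/(-55/6 + 2*(-7)/(-2 - 7)) = -8 + 1/(-55/6 + 2*(-7)/(-9)) = -8 + 1/(-55/6 + 2*(-7)*(-⅑)) = -8 + 1/(-55/6 + 14/9) = -8 + 1/(-137/18) = -8 - 18/137 = -1114/137 ≈ -8.1314)
w(p, D) = -1114/137 - D
w(Y(-8), 34) - 1*(-1973) = (-1114/137 - 1*34) - 1*(-1973) = (-1114/137 - 34) + 1973 = -5772/137 + 1973 = 264529/137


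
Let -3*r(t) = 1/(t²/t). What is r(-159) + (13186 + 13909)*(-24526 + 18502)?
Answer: -77856073559/477 ≈ -1.6322e+8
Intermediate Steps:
r(t) = -1/(3*t)
r(-159) + (13186 + 13909)*(-24526 + 18502) = -⅓/(-159) + (13186 + 13909)*(-24526 + 18502) = -⅓*(-1/159) + 27095*(-6024) = 1/477 - 163220280 = -77856073559/477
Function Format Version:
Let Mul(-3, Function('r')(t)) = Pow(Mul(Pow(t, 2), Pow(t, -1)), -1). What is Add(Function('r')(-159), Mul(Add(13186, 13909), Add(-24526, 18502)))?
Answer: Rational(-77856073559, 477) ≈ -1.6322e+8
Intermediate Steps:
Function('r')(t) = Mul(Rational(-1, 3), Pow(t, -1)) (Function('r')(t) = Mul(Rational(-1, 3), Pow(Mul(Pow(t, 2), Pow(t, -1)), -1)) = Mul(Rational(-1, 3), Pow(t, -1)))
Add(Function('r')(-159), Mul(Add(13186, 13909), Add(-24526, 18502))) = Add(Mul(Rational(-1, 3), Pow(-159, -1)), Mul(Add(13186, 13909), Add(-24526, 18502))) = Add(Mul(Rational(-1, 3), Rational(-1, 159)), Mul(27095, -6024)) = Add(Rational(1, 477), -163220280) = Rational(-77856073559, 477)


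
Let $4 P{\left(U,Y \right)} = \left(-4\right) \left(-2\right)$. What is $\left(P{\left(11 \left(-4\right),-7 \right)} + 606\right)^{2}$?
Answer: $369664$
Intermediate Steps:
$P{\left(U,Y \right)} = 2$ ($P{\left(U,Y \right)} = \frac{\left(-4\right) \left(-2\right)}{4} = \frac{1}{4} \cdot 8 = 2$)
$\left(P{\left(11 \left(-4\right),-7 \right)} + 606\right)^{2} = \left(2 + 606\right)^{2} = 608^{2} = 369664$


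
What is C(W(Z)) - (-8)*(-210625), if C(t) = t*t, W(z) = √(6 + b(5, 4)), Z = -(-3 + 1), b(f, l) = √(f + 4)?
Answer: -1684991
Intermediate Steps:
b(f, l) = √(4 + f)
Z = 2 (Z = -1*(-2) = 2)
W(z) = 3 (W(z) = √(6 + √(4 + 5)) = √(6 + √9) = √(6 + 3) = √9 = 3)
C(t) = t²
C(W(Z)) - (-8)*(-210625) = 3² - (-8)*(-210625) = 9 - 1*1685000 = 9 - 1685000 = -1684991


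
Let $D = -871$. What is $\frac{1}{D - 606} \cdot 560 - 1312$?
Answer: $- \frac{276912}{211} \approx -1312.4$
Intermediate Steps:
$\frac{1}{D - 606} \cdot 560 - 1312 = \frac{1}{-871 - 606} \cdot 560 - 1312 = \frac{1}{-1477} \cdot 560 - 1312 = \left(- \frac{1}{1477}\right) 560 - 1312 = - \frac{80}{211} - 1312 = - \frac{276912}{211}$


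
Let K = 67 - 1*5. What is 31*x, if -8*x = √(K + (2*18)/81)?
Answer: -31*√562/24 ≈ -30.621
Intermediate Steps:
K = 62 (K = 67 - 5 = 62)
x = -√562/24 (x = -√(62 + (2*18)/81)/8 = -√(62 + 36*(1/81))/8 = -√(62 + 4/9)/8 = -√562/24 ≈ -0.98777)
31*x = 31*(-√562/24) = -31*√562/24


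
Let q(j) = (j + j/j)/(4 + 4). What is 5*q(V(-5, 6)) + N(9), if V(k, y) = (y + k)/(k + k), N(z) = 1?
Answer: 25/16 ≈ 1.5625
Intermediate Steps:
V(k, y) = (k + y)/(2*k) (V(k, y) = (k + y)/((2*k)) = (k + y)*(1/(2*k)) = (k + y)/(2*k))
q(j) = 1/8 + j/8 (q(j) = (j + 1)/8 = (1 + j)*(1/8) = 1/8 + j/8)
5*q(V(-5, 6)) + N(9) = 5*(1/8 + ((1/2)*(-5 + 6)/(-5))/8) + 1 = 5*(1/8 + ((1/2)*(-1/5)*1)/8) + 1 = 5*(1/8 + (1/8)*(-1/10)) + 1 = 5*(1/8 - 1/80) + 1 = 5*(9/80) + 1 = 9/16 + 1 = 25/16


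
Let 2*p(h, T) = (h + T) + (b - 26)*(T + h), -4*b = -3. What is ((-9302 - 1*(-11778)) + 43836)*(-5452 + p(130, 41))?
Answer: -348515167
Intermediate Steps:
b = ¾ (b = -¼*(-3) = ¾ ≈ 0.75000)
p(h, T) = -97*T/8 - 97*h/8 (p(h, T) = ((h + T) + (¾ - 26)*(T + h))/2 = ((T + h) - 101*(T + h)/4)/2 = ((T + h) + (-101*T/4 - 101*h/4))/2 = (-97*T/4 - 97*h/4)/2 = -97*T/8 - 97*h/8)
((-9302 - 1*(-11778)) + 43836)*(-5452 + p(130, 41)) = ((-9302 - 1*(-11778)) + 43836)*(-5452 + (-97/8*41 - 97/8*130)) = ((-9302 + 11778) + 43836)*(-5452 + (-3977/8 - 6305/4)) = (2476 + 43836)*(-5452 - 16587/8) = 46312*(-60203/8) = -348515167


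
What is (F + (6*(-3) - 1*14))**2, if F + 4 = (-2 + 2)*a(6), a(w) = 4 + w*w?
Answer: 1296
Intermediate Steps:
a(w) = 4 + w**2
F = -4 (F = -4 + (-2 + 2)*(4 + 6**2) = -4 + 0*(4 + 36) = -4 + 0*40 = -4 + 0 = -4)
(F + (6*(-3) - 1*14))**2 = (-4 + (6*(-3) - 1*14))**2 = (-4 + (-18 - 14))**2 = (-4 - 32)**2 = (-36)**2 = 1296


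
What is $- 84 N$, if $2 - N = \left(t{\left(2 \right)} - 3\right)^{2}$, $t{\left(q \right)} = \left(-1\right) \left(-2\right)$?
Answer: $-84$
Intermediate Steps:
$t{\left(q \right)} = 2$
$N = 1$ ($N = 2 - \left(2 - 3\right)^{2} = 2 - \left(-1\right)^{2} = 2 - 1 = 1$)
$- 84 N = \left(-84\right) 1 = -84$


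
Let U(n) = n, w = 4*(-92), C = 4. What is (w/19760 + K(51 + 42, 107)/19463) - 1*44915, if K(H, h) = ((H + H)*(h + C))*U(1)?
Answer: -1079588046414/24036805 ≈ -44914.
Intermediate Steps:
w = -368
K(H, h) = 2*H*(4 + h) (K(H, h) = ((H + H)*(h + 4))*1 = ((2*H)*(4 + h))*1 = (2*H*(4 + h))*1 = 2*H*(4 + h))
(w/19760 + K(51 + 42, 107)/19463) - 1*44915 = (-368/19760 + (2*(51 + 42)*(4 + 107))/19463) - 1*44915 = (-368*1/19760 + (2*93*111)*(1/19463)) - 44915 = (-23/1235 + 20646*(1/19463)) - 44915 = (-23/1235 + 20646/19463) - 44915 = 25050161/24036805 - 44915 = -1079588046414/24036805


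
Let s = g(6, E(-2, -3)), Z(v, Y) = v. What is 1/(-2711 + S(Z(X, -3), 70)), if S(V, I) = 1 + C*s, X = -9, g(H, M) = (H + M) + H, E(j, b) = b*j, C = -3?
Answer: -1/2764 ≈ -0.00036179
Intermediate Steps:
g(H, M) = M + 2*H
s = 18 (s = -3*(-2) + 2*6 = 6 + 12 = 18)
S(V, I) = -53 (S(V, I) = 1 - 3*18 = 1 - 54 = -53)
1/(-2711 + S(Z(X, -3), 70)) = 1/(-2711 - 53) = 1/(-2764) = -1/2764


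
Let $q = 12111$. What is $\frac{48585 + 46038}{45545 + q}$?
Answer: $\frac{94623}{57656} \approx 1.6412$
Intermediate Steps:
$\frac{48585 + 46038}{45545 + q} = \frac{48585 + 46038}{45545 + 12111} = \frac{94623}{57656}$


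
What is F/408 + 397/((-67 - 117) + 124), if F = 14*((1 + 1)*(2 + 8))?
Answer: -6049/1020 ≈ -5.9304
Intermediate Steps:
F = 280 (F = 14*(2*10) = 14*20 = 280)
F/408 + 397/((-67 - 117) + 124) = 280/408 + 397/((-67 - 117) + 124) = 280*(1/408) + 397/(-184 + 124) = 35/51 + 397/(-60) = 35/51 + 397*(-1/60) = 35/51 - 397/60 = -6049/1020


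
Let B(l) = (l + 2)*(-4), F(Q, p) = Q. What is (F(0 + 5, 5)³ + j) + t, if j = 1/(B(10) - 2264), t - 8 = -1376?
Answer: -2873817/2312 ≈ -1243.0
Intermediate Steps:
t = -1368 (t = 8 - 1376 = -1368)
B(l) = -8 - 4*l (B(l) = (2 + l)*(-4) = -8 - 4*l)
j = -1/2312 (j = 1/((-8 - 4*10) - 2264) = 1/((-8 - 40) - 2264) = 1/(-48 - 2264) = 1/(-2312) = -1/2312 ≈ -0.00043253)
(F(0 + 5, 5)³ + j) + t = ((0 + 5)³ - 1/2312) - 1368 = (5³ - 1/2312) - 1368 = (125 - 1/2312) - 1368 = 288999/2312 - 1368 = -2873817/2312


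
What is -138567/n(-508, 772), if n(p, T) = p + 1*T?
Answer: -4199/8 ≈ -524.88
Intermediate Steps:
n(p, T) = T + p (n(p, T) = p + T = T + p)
-138567/n(-508, 772) = -138567/(772 - 508) = -138567/264 = -138567*1/264 = -4199/8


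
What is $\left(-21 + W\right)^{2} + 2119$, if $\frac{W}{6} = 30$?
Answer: $27400$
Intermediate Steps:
$W = 180$ ($W = 6 \cdot 30 = 180$)
$\left(-21 + W\right)^{2} + 2119 = \left(-21 + 180\right)^{2} + 2119 = 159^{2} + 2119 = 25281 + 2119 = 27400$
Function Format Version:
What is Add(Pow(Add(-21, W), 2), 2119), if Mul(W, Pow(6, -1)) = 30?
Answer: 27400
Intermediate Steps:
W = 180 (W = Mul(6, 30) = 180)
Add(Pow(Add(-21, W), 2), 2119) = Add(Pow(Add(-21, 180), 2), 2119) = Add(Pow(159, 2), 2119) = Add(25281, 2119) = 27400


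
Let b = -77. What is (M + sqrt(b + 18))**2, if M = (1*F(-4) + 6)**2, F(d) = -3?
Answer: (9 + I*sqrt(59))**2 ≈ 22.0 + 138.26*I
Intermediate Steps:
M = 9 (M = (1*(-3) + 6)**2 = (-3 + 6)**2 = 3**2 = 9)
(M + sqrt(b + 18))**2 = (9 + sqrt(-77 + 18))**2 = (9 + sqrt(-59))**2 = (9 + I*sqrt(59))**2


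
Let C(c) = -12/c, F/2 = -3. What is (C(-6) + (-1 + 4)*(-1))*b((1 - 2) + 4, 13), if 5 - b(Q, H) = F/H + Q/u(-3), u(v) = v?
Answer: -84/13 ≈ -6.4615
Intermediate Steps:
F = -6 (F = 2*(-3) = -6)
b(Q, H) = 5 + 6/H + Q/3 (b(Q, H) = 5 - (-6/H + Q/(-3)) = 5 - (-6/H + Q*(-⅓)) = 5 - (-6/H - Q/3) = 5 + (6/H + Q/3) = 5 + 6/H + Q/3)
(C(-6) + (-1 + 4)*(-1))*b((1 - 2) + 4, 13) = (-12/(-6) + (-1 + 4)*(-1))*(5 + 6/13 + ((1 - 2) + 4)/3) = (-12*(-⅙) + 3*(-1))*(5 + 6*(1/13) + (-1 + 4)/3) = (2 - 3)*(5 + 6/13 + (⅓)*3) = -(5 + 6/13 + 1) = -1*84/13 = -84/13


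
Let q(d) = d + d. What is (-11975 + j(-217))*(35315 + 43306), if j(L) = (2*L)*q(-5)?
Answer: -600271335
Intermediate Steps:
q(d) = 2*d
j(L) = -20*L (j(L) = (2*L)*(2*(-5)) = (2*L)*(-10) = -20*L)
(-11975 + j(-217))*(35315 + 43306) = (-11975 - 20*(-217))*(35315 + 43306) = (-11975 + 4340)*78621 = -7635*78621 = -600271335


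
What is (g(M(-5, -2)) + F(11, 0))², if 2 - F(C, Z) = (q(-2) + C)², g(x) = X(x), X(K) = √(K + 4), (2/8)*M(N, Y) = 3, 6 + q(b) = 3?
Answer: 3364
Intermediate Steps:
q(b) = -3 (q(b) = -6 + 3 = -3)
M(N, Y) = 12 (M(N, Y) = 4*3 = 12)
X(K) = √(4 + K)
g(x) = √(4 + x)
F(C, Z) = 2 - (-3 + C)²
(g(M(-5, -2)) + F(11, 0))² = (√(4 + 12) + (2 - (-3 + 11)²))² = (√16 + (2 - 1*8²))² = (4 + (2 - 1*64))² = (4 + (2 - 64))² = (4 - 62)² = (-58)² = 3364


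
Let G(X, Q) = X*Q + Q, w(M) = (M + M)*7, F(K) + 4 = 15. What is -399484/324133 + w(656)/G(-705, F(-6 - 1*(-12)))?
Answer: -189701299/78440186 ≈ -2.4184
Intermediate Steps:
F(K) = 11 (F(K) = -4 + 15 = 11)
w(M) = 14*M (w(M) = (2*M)*7 = 14*M)
G(X, Q) = Q + Q*X (G(X, Q) = Q*X + Q = Q + Q*X)
-399484/324133 + w(656)/G(-705, F(-6 - 1*(-12))) = -399484/324133 + (14*656)/((11*(1 - 705))) = -399484*1/324133 + 9184/((11*(-704))) = -399484/324133 + 9184/(-7744) = -399484/324133 + 9184*(-1/7744) = -399484/324133 - 287/242 = -189701299/78440186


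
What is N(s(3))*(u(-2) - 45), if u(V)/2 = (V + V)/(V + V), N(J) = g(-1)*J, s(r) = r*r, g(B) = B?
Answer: 387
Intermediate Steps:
s(r) = r²
N(J) = -J
u(V) = 2 (u(V) = 2*((V + V)/(V + V)) = 2*((2*V)/((2*V))) = 2*((2*V)*(1/(2*V))) = 2*1 = 2)
N(s(3))*(u(-2) - 45) = (-1*3²)*(2 - 45) = -1*9*(-43) = -9*(-43) = 387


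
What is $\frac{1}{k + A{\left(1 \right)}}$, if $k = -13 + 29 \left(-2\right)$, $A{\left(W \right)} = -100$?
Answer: $- \frac{1}{171} \approx -0.005848$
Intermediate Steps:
$k = -71$ ($k = -13 - 58 = -71$)
$\frac{1}{k + A{\left(1 \right)}} = \frac{1}{-71 - 100} = \frac{1}{-171} = - \frac{1}{171}$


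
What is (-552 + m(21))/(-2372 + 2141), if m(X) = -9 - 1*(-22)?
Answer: 7/3 ≈ 2.3333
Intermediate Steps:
m(X) = 13 (m(X) = -9 + 22 = 13)
(-552 + m(21))/(-2372 + 2141) = (-552 + 13)/(-2372 + 2141) = -539/(-231) = -539*(-1/231) = 7/3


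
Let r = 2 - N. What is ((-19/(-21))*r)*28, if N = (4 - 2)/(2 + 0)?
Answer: 76/3 ≈ 25.333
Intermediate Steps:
N = 1 (N = 2/2 = 2*(1/2) = 1)
r = 1 (r = 2 - 1*1 = 2 - 1 = 1)
((-19/(-21))*r)*28 = (-19/(-21)*1)*28 = (-19*(-1/21)*1)*28 = ((19/21)*1)*28 = (19/21)*28 = 76/3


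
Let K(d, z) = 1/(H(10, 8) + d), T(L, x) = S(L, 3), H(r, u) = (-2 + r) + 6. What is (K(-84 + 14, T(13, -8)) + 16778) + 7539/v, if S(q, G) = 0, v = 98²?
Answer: 46040937/2744 ≈ 16779.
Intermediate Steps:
v = 9604
H(r, u) = 4 + r
T(L, x) = 0
K(d, z) = 1/(14 + d) (K(d, z) = 1/((4 + 10) + d) = 1/(14 + d))
(K(-84 + 14, T(13, -8)) + 16778) + 7539/v = (1/(14 + (-84 + 14)) + 16778) + 7539/9604 = (1/(14 - 70) + 16778) + 7539*(1/9604) = (1/(-56) + 16778) + 1077/1372 = (-1/56 + 16778) + 1077/1372 = 939567/56 + 1077/1372 = 46040937/2744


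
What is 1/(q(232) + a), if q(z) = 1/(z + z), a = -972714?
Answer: -464/451339295 ≈ -1.0281e-6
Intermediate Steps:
q(z) = 1/(2*z)
1/(q(232) + a) = 1/((½)/232 - 972714) = 1/((½)*(1/232) - 972714) = 1/(1/464 - 972714) = 1/(-451339295/464) = -464/451339295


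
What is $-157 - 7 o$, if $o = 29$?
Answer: $-360$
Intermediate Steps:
$-157 - 7 o = -157 - 203 = -360$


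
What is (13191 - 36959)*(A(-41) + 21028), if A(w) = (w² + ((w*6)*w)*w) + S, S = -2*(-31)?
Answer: 9287464840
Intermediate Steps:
S = 62
A(w) = 62 + w² + 6*w³ (A(w) = (w² + ((w*6)*w)*w) + 62 = (w² + ((6*w)*w)*w) + 62 = (w² + (6*w²)*w) + 62 = (w² + 6*w³) + 62 = 62 + w² + 6*w³)
(13191 - 36959)*(A(-41) + 21028) = (13191 - 36959)*((62 + (-41)² + 6*(-41)³) + 21028) = -23768*((62 + 1681 + 6*(-68921)) + 21028) = -23768*((62 + 1681 - 413526) + 21028) = -23768*(-411783 + 21028) = -23768*(-390755) = 9287464840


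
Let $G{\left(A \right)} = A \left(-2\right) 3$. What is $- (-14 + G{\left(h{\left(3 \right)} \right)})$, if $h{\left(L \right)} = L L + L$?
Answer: $86$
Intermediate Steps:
$h{\left(L \right)} = L + L^{2}$ ($h{\left(L \right)} = L^{2} + L = L + L^{2}$)
$G{\left(A \right)} = - 6 A$ ($G{\left(A \right)} = - 2 A 3 = - 6 A$)
$- (-14 + G{\left(h{\left(3 \right)} \right)}) = - (-14 - 6 \cdot 3 \left(1 + 3\right)) = - (-14 - 6 \cdot 3 \cdot 4) = - (-14 - 72) = \left(-1\right) \left(-86\right) = 86$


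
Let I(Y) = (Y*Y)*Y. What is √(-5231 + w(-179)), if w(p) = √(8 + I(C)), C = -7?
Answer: √(-5231 + I*√335) ≈ 0.1265 + 72.326*I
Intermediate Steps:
I(Y) = Y³ (I(Y) = Y²*Y = Y³)
w(p) = I*√335 (w(p) = √(8 + (-7)³) = √(8 - 343) = √(-335) = I*√335)
√(-5231 + w(-179)) = √(-5231 + I*√335)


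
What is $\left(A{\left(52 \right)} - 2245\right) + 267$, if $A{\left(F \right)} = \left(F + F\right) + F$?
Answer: $-1822$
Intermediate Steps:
$A{\left(F \right)} = 3 F$ ($A{\left(F \right)} = 2 F + F = 3 F$)
$\left(A{\left(52 \right)} - 2245\right) + 267 = \left(3 \cdot 52 - 2245\right) + 267 = \left(156 - 2245\right) + 267 = -2089 + 267 = -1822$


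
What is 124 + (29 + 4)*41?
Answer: 1477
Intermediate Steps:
124 + (29 + 4)*41 = 124 + 33*41 = 124 + 1353 = 1477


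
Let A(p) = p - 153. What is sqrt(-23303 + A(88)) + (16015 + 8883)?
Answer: 24898 + 2*I*sqrt(5842) ≈ 24898.0 + 152.87*I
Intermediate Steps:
A(p) = -153 + p
sqrt(-23303 + A(88)) + (16015 + 8883) = sqrt(-23303 + (-153 + 88)) + (16015 + 8883) = sqrt(-23303 - 65) + 24898 = sqrt(-23368) + 24898 = 2*I*sqrt(5842) + 24898 = 24898 + 2*I*sqrt(5842)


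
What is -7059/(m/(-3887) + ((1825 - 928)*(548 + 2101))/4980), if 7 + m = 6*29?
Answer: -45547632780/3078425017 ≈ -14.796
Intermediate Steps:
m = 167 (m = -7 + 6*29 = -7 + 174 = 167)
-7059/(m/(-3887) + ((1825 - 928)*(548 + 2101))/4980) = -7059/(167/(-3887) + ((1825 - 928)*(548 + 2101))/4980) = -7059/(167*(-1/3887) + (897*2649)*(1/4980)) = -7059/(-167/3887 + 2376153*(1/4980)) = -7059/(-167/3887 + 792051/1660) = -7059/3078425017/6452420 = -7059*6452420/3078425017 = -45547632780/3078425017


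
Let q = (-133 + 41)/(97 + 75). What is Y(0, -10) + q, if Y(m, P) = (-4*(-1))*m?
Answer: -23/43 ≈ -0.53488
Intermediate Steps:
Y(m, P) = 4*m
q = -23/43 (q = -92/172 = -92*1/172 = -23/43 ≈ -0.53488)
Y(0, -10) + q = 4*0 - 23/43 = 0 - 23/43 = -23/43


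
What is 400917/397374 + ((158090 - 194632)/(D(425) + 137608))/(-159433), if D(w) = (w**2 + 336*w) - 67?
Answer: 446434616505449/442489148307242 ≈ 1.0089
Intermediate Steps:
D(w) = -67 + w**2 + 336*w
400917/397374 + ((158090 - 194632)/(D(425) + 137608))/(-159433) = 400917/397374 + ((158090 - 194632)/((-67 + 425**2 + 336*425) + 137608))/(-159433) = 400917*(1/397374) - 36542/((-67 + 180625 + 142800) + 137608)*(-1/159433) = 133639/132458 - 36542/(323358 + 137608)*(-1/159433) = 133639/132458 - 36542/460966*(-1/159433) = 133639/132458 - 36542*1/460966*(-1/159433) = 133639/132458 - 1661/20953*(-1/159433) = 133639/132458 + 1661/3340599649 = 446434616505449/442489148307242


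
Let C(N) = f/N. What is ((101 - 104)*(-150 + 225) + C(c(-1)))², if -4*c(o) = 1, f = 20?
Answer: 93025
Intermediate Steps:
c(o) = -¼ (c(o) = -¼*1 = -¼)
C(N) = 20/N
((101 - 104)*(-150 + 225) + C(c(-1)))² = ((101 - 104)*(-150 + 225) + 20/(-¼))² = (-3*75 + 20*(-4))² = (-225 - 80)² = (-305)² = 93025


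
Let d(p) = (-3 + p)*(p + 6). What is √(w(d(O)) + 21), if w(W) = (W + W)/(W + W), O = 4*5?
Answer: √22 ≈ 4.6904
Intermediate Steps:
O = 20
d(p) = (-3 + p)*(6 + p)
w(W) = 1 (w(W) = (2*W)/((2*W)) = (2*W)*(1/(2*W)) = 1)
√(w(d(O)) + 21) = √(1 + 21) = √22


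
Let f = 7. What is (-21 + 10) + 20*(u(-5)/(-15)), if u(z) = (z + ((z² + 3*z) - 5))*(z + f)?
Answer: -11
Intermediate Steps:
u(z) = (7 + z)*(-5 + z² + 4*z) (u(z) = (z + ((z² + 3*z) - 5))*(z + 7) = (z + (-5 + z² + 3*z))*(7 + z) = (-5 + z² + 4*z)*(7 + z) = (7 + z)*(-5 + z² + 4*z))
(-21 + 10) + 20*(u(-5)/(-15)) = (-21 + 10) + 20*((-35 + (-5)³ + 11*(-5)² + 23*(-5))/(-15)) = -11 + 20*((-35 - 125 + 11*25 - 115)*(-1/15)) = -11 + 20*((-35 - 125 + 275 - 115)*(-1/15)) = -11 + 20*(0*(-1/15)) = -11 + 20*0 = -11 + 0 = -11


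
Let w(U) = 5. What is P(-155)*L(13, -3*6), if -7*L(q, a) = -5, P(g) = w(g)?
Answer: 25/7 ≈ 3.5714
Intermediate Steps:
P(g) = 5
L(q, a) = 5/7 (L(q, a) = -⅐*(-5) = 5/7)
P(-155)*L(13, -3*6) = 5*(5/7) = 25/7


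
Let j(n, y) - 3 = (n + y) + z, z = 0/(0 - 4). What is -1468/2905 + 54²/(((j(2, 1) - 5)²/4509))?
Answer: 38195647352/2905 ≈ 1.3148e+7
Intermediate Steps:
z = 0 (z = 0/(-4) = 0*(-¼) = 0)
j(n, y) = 3 + n + y (j(n, y) = 3 + ((n + y) + 0) = 3 + (n + y) = 3 + n + y)
-1468/2905 + 54²/(((j(2, 1) - 5)²/4509)) = -1468/2905 + 54²/((((3 + 2 + 1) - 5)²/4509)) = -1468*1/2905 + 2916/(((6 - 5)²*(1/4509))) = -1468/2905 + 2916/((1²*(1/4509))) = -1468/2905 + 2916/((1*(1/4509))) = -1468/2905 + 2916/(1/4509) = -1468/2905 + 2916*4509 = -1468/2905 + 13148244 = 38195647352/2905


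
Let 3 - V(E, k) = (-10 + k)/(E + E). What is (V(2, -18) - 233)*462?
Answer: -103026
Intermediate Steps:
V(E, k) = 3 - (-10 + k)/(2*E) (V(E, k) = 3 - (-10 + k)/(E + E) = 3 - (-10 + k)/(2*E))
(V(2, -18) - 233)*462 = ((½)*(10 - 1*(-18) + 6*2)/2 - 233)*462 = ((½)*(½)*(10 + 18 + 12) - 233)*462 = ((½)*(½)*40 - 233)*462 = (10 - 233)*462 = -223*462 = -103026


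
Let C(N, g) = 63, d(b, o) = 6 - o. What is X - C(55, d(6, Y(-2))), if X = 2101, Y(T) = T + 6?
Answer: 2038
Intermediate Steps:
Y(T) = 6 + T
X - C(55, d(6, Y(-2))) = 2101 - 1*63 = 2101 - 63 = 2038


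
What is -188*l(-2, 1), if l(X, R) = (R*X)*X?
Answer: -752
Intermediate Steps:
l(X, R) = R*X²
-188*l(-2, 1) = -188*(-2)² = -188*4 = -752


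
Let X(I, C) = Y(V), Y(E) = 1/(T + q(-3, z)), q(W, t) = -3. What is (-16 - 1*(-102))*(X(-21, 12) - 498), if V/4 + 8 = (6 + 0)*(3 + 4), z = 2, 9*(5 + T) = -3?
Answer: -1070958/25 ≈ -42838.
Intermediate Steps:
T = -16/3 (T = -5 + (⅑)*(-3) = -5 - ⅓ = -16/3 ≈ -5.3333)
V = 136 (V = -32 + 4*((6 + 0)*(3 + 4)) = -32 + 4*(6*7) = -32 + 4*42 = -32 + 168 = 136)
Y(E) = -3/25 (Y(E) = 1/(-16/3 - 3) = 1/(-25/3) = -3/25)
X(I, C) = -3/25
(-16 - 1*(-102))*(X(-21, 12) - 498) = (-16 - 1*(-102))*(-3/25 - 498) = (-16 + 102)*(-12453/25) = 86*(-12453/25) = -1070958/25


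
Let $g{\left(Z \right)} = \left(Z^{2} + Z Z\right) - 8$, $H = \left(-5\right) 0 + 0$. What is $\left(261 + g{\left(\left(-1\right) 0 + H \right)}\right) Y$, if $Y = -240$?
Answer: $-60720$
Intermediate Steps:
$H = 0$ ($H = 0 + 0 = 0$)
$g{\left(Z \right)} = -8 + 2 Z^{2}$ ($g{\left(Z \right)} = \left(Z^{2} + Z^{2}\right) - 8 = 2 Z^{2} - 8 = -8 + 2 Z^{2}$)
$\left(261 + g{\left(\left(-1\right) 0 + H \right)}\right) Y = \left(261 - \left(8 - 2 \left(\left(-1\right) 0 + 0\right)^{2}\right)\right) \left(-240\right) = \left(261 - \left(8 - 2 \left(0 + 0\right)^{2}\right)\right) \left(-240\right) = \left(261 - \left(8 - 2 \cdot 0^{2}\right)\right) \left(-240\right) = \left(261 + \left(-8 + 2 \cdot 0\right)\right) \left(-240\right) = \left(261 + \left(-8 + 0\right)\right) \left(-240\right) = \left(261 - 8\right) \left(-240\right) = 253 \left(-240\right) = -60720$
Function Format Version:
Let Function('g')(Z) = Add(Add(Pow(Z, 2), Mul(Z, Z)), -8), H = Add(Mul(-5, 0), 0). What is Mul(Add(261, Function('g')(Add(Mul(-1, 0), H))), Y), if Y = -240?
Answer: -60720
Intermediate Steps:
H = 0 (H = Add(0, 0) = 0)
Function('g')(Z) = Add(-8, Mul(2, Pow(Z, 2))) (Function('g')(Z) = Add(Add(Pow(Z, 2), Pow(Z, 2)), -8) = Add(Mul(2, Pow(Z, 2)), -8) = Add(-8, Mul(2, Pow(Z, 2))))
Mul(Add(261, Function('g')(Add(Mul(-1, 0), H))), Y) = Mul(Add(261, Add(-8, Mul(2, Pow(Add(Mul(-1, 0), 0), 2)))), -240) = Mul(Add(261, Add(-8, Mul(2, Pow(Add(0, 0), 2)))), -240) = Mul(Add(261, Add(-8, Mul(2, Pow(0, 2)))), -240) = Mul(Add(261, Add(-8, Mul(2, 0))), -240) = Mul(Add(261, Add(-8, 0)), -240) = Mul(Add(261, -8), -240) = Mul(253, -240) = -60720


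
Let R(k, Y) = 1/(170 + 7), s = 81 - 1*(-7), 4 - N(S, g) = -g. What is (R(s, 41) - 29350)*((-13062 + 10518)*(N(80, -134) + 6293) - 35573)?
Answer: 81634701348505/177 ≈ 4.6121e+11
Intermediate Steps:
N(S, g) = 4 + g (N(S, g) = 4 - (-1)*g = 4 + g)
s = 88 (s = 81 + 7 = 88)
R(k, Y) = 1/177
(R(s, 41) - 29350)*((-13062 + 10518)*(N(80, -134) + 6293) - 35573) = (1/177 - 29350)*((-13062 + 10518)*((4 - 134) + 6293) - 35573) = -5194949*(-2544*(-130 + 6293) - 35573)/177 = -5194949*(-2544*6163 - 35573)/177 = -5194949*(-15678672 - 35573)/177 = -5194949/177*(-15714245) = 81634701348505/177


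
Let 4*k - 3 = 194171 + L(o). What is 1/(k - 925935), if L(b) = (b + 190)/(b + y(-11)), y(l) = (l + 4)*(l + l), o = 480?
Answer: -1268/1112532087 ≈ -1.1397e-6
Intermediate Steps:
y(l) = 2*l*(4 + l) (y(l) = (4 + l)*(2*l) = 2*l*(4 + l))
L(b) = (190 + b)/(154 + b) (L(b) = (b + 190)/(b + 2*(-11)*(4 - 11)) = (190 + b)/(b + 2*(-11)*(-7)) = (190 + b)/(b + 154) = (190 + b)/(154 + b))
k = 61553493/1268 (k = ¾ + (194171 + (190 + 480)/(154 + 480))/4 = ¾ + (194171 + 670/634)/4 = ¾ + (194171 + (1/634)*670)/4 = ¾ + (194171 + 335/317)/4 = ¾ + (¼)*(61552542/317) = ¾ + 30776271/634 = 61553493/1268 ≈ 48544.)
1/(k - 925935) = 1/(61553493/1268 - 925935) = 1/(-1112532087/1268) = -1268/1112532087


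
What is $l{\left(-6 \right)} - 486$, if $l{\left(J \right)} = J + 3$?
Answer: $-489$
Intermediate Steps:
$l{\left(J \right)} = 3 + J$
$l{\left(-6 \right)} - 486 = \left(3 - 6\right) - 486 = -3 - 486 = -489$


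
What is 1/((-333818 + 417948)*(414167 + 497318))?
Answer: 1/76683233050 ≈ 1.3041e-11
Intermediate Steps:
1/((-333818 + 417948)*(414167 + 497318)) = 1/(84130*911485) = 1/76683233050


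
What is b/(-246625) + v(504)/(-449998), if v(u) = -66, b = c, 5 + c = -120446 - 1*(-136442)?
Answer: -3589820384/55490378375 ≈ -0.064693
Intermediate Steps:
c = 15991 (c = -5 + (-120446 - 1*(-136442)) = -5 + (-120446 + 136442) = -5 + 15996 = 15991)
b = 15991
b/(-246625) + v(504)/(-449998) = 15991/(-246625) - 66/(-449998) = 15991*(-1/246625) - 66*(-1/449998) = -15991/246625 + 33/224999 = -3589820384/55490378375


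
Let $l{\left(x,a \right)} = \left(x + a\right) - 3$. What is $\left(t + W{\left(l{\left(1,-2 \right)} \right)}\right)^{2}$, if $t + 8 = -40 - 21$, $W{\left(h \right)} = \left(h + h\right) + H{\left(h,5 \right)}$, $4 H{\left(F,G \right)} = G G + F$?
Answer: $\frac{82369}{16} \approx 5148.1$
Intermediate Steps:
$H{\left(F,G \right)} = \frac{F}{4} + \frac{G^{2}}{4}$ ($H{\left(F,G \right)} = \frac{G G + F}{4} = \frac{G^{2} + F}{4} = \frac{F + G^{2}}{4} = \frac{F}{4} + \frac{G^{2}}{4}$)
$l{\left(x,a \right)} = -3 + a + x$ ($l{\left(x,a \right)} = \left(a + x\right) - 3 = -3 + a + x$)
$W{\left(h \right)} = \frac{25}{4} + \frac{9 h}{4}$ ($W{\left(h \right)} = \left(h + h\right) + \left(\frac{h}{4} + \frac{5^{2}}{4}\right) = 2 h + \left(\frac{h}{4} + \frac{1}{4} \cdot 25\right) = 2 h + \left(\frac{h}{4} + \frac{25}{4}\right) = 2 h + \left(\frac{25}{4} + \frac{h}{4}\right) = \frac{25}{4} + \frac{9 h}{4}$)
$t = -69$ ($t = -8 - 61 = -69$)
$\left(t + W{\left(l{\left(1,-2 \right)} \right)}\right)^{2} = \left(-69 + \left(\frac{25}{4} + \frac{9 \left(-3 - 2 + 1\right)}{4}\right)\right)^{2} = \left(-69 + \left(\frac{25}{4} + \frac{9}{4} \left(-4\right)\right)\right)^{2} = \left(-69 + \left(\frac{25}{4} - 9\right)\right)^{2} = \left(-69 - \frac{11}{4}\right)^{2} = \left(- \frac{287}{4}\right)^{2} = \frac{82369}{16}$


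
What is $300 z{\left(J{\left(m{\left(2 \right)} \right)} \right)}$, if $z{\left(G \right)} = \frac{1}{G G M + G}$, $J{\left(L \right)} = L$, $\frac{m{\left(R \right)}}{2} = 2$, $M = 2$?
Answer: $\frac{25}{3} \approx 8.3333$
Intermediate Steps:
$m{\left(R \right)} = 4$ ($m{\left(R \right)} = 2 \cdot 2 = 4$)
$z{\left(G \right)} = \frac{1}{G + 2 G^{2}}$ ($z{\left(G \right)} = \frac{1}{G G 2 + G} = \frac{1}{G^{2} \cdot 2 + G} = \frac{1}{2 G^{2} + G} = \frac{1}{G + 2 G^{2}}$)
$300 z{\left(J{\left(m{\left(2 \right)} \right)} \right)} = 300 \frac{1}{4 \left(1 + 2 \cdot 4\right)} = 300 \frac{1}{4 \left(1 + 8\right)} = 300 \frac{1}{4 \cdot 9} = 300 \cdot \frac{1}{4} \cdot \frac{1}{9} = 300 \cdot \frac{1}{36} = \frac{25}{3}$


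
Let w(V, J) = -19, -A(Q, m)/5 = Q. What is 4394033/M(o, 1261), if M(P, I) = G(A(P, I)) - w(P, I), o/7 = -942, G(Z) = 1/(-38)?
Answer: 23853322/103 ≈ 2.3159e+5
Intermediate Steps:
A(Q, m) = -5*Q
G(Z) = -1/38
o = -6594 (o = 7*(-942) = -6594)
M(P, I) = 721/38 (M(P, I) = -1/38 - 1*(-19) = -1/38 + 19 = 721/38)
4394033/M(o, 1261) = 4394033/(721/38) = 4394033*(38/721) = 23853322/103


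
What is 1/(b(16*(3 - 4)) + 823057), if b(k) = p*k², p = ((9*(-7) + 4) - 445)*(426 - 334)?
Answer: -1/11047151 ≈ -9.0521e-8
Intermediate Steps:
p = -46368 (p = ((-63 + 4) - 445)*92 = (-59 - 445)*92 = -504*92 = -46368)
b(k) = -46368*k²
1/(b(16*(3 - 4)) + 823057) = 1/(-46368*256*(3 - 4)² + 823057) = 1/(-46368*(16*(-1))² + 823057) = 1/(-46368*(-16)² + 823057) = 1/(-46368*256 + 823057) = 1/(-11870208 + 823057) = 1/(-11047151) = -1/11047151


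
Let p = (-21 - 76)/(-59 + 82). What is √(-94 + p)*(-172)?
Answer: -516*I*√5773/23 ≈ -1704.6*I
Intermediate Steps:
p = -97/23 ≈ -4.2174
√(-94 + p)*(-172) = √(-94 - 97/23)*(-172) = √(-2259/23)*(-172) = (3*I*√5773/23)*(-172) = -516*I*√5773/23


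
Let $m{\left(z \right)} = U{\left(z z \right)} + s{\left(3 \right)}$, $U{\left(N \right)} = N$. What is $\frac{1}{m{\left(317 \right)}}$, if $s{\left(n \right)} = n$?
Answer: $\frac{1}{100492} \approx 9.951 \cdot 10^{-6}$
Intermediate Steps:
$m{\left(z \right)} = 3 + z^{2}$ ($m{\left(z \right)} = z z + 3 = z^{2} + 3 = 3 + z^{2}$)
$\frac{1}{m{\left(317 \right)}} = \frac{1}{3 + 317^{2}} = \frac{1}{3 + 100489} = \frac{1}{100492}$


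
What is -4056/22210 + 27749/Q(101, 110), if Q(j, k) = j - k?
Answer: -308170897/99945 ≈ -3083.4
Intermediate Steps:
-4056/22210 + 27749/Q(101, 110) = -4056/22210 + 27749/(101 - 1*110) = -4056*1/22210 + 27749/(101 - 110) = -2028/11105 + 27749/(-9) = -2028/11105 + 27749*(-1/9) = -2028/11105 - 27749/9 = -308170897/99945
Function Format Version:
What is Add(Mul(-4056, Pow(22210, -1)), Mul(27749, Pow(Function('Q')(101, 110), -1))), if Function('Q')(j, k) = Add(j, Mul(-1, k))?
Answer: Rational(-308170897, 99945) ≈ -3083.4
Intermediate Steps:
Add(Mul(-4056, Pow(22210, -1)), Mul(27749, Pow(Function('Q')(101, 110), -1))) = Add(Mul(-4056, Pow(22210, -1)), Mul(27749, Pow(Add(101, Mul(-1, 110)), -1))) = Add(Mul(-4056, Rational(1, 22210)), Mul(27749, Pow(Add(101, -110), -1))) = Add(Rational(-2028, 11105), Mul(27749, Pow(-9, -1))) = Add(Rational(-2028, 11105), Mul(27749, Rational(-1, 9))) = Add(Rational(-2028, 11105), Rational(-27749, 9)) = Rational(-308170897, 99945)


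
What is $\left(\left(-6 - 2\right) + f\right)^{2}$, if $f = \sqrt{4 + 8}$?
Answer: $76 - 32 \sqrt{3} \approx 20.574$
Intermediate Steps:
$f = 2 \sqrt{3}$ ($f = \sqrt{12} = 2 \sqrt{3} \approx 3.4641$)
$\left(\left(-6 - 2\right) + f\right)^{2} = \left(\left(-6 - 2\right) + 2 \sqrt{3}\right)^{2} = \left(-8 + 2 \sqrt{3}\right)^{2}$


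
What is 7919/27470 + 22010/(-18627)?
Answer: -457107487/511683690 ≈ -0.89334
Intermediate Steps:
7919/27470 + 22010/(-18627) = 7919*(1/27470) + 22010*(-1/18627) = 7919/27470 - 22010/18627 = -457107487/511683690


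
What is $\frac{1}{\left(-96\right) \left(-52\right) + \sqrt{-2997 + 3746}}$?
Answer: $\frac{4992}{24919315} - \frac{\sqrt{749}}{24919315} \approx 0.00019923$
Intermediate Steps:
$\frac{1}{\left(-96\right) \left(-52\right) + \sqrt{-2997 + 3746}} = \frac{1}{4992 + \sqrt{749}}$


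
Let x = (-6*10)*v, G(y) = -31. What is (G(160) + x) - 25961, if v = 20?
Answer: -27192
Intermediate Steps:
x = -1200 (x = -6*10*20 = -60*20 = -1200)
(G(160) + x) - 25961 = (-31 - 1200) - 25961 = -1231 - 25961 = -27192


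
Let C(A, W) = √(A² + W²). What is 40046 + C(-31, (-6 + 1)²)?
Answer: 40046 + √1586 ≈ 40086.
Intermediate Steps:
40046 + C(-31, (-6 + 1)²) = 40046 + √((-31)² + ((-6 + 1)²)²) = 40046 + √(961 + ((-5)²)²) = 40046 + √(961 + 25²) = 40046 + √(961 + 625) = 40046 + √1586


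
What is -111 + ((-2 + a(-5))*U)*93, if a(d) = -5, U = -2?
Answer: 1191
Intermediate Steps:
-111 + ((-2 + a(-5))*U)*93 = -111 + ((-2 - 5)*(-2))*93 = -111 - 7*(-2)*93 = -111 + 14*93 = -111 + 1302 = 1191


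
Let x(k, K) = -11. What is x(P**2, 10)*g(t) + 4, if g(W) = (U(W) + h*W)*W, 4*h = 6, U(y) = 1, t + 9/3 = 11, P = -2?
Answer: -1140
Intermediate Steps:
t = 8 (t = -3 + 11 = 8)
h = 3/2 (h = (1/4)*6 = 3/2 ≈ 1.5000)
g(W) = W*(1 + 3*W/2) (g(W) = (1 + 3*W/2)*W = W*(1 + 3*W/2))
x(P**2, 10)*g(t) + 4 = -11*8*(2 + 3*8)/2 + 4 = -11*8*(2 + 24)/2 + 4 = -11*8*26/2 + 4 = -11*104 + 4 = -1144 + 4 = -1140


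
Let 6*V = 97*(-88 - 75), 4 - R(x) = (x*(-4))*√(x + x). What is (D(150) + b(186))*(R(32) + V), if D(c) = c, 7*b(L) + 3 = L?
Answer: -3963273/14 ≈ -2.8309e+5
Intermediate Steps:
b(L) = -3/7 + L/7
R(x) = 4 + 4*√2*x^(3/2) (R(x) = 4 - x*(-4)*√(x + x) = 4 - (-4*x)*√(2*x) = 4 - (-4*x)*√2*√x = 4 - (-4)*√2*x^(3/2) = 4 + 4*√2*x^(3/2))
V = -15811/6 (V = (97*(-88 - 75))/6 = (97*(-163))/6 = (⅙)*(-15811) = -15811/6 ≈ -2635.2)
(D(150) + b(186))*(R(32) + V) = (150 + (-3/7 + (⅐)*186))*((4 + 4*√2*32^(3/2)) - 15811/6) = (150 + (-3/7 + 186/7))*((4 + 4*√2*(128*√2)) - 15811/6) = (150 + 183/7)*((4 + 1024) - 15811/6) = 1233*(1028 - 15811/6)/7 = (1233/7)*(-9643/6) = -3963273/14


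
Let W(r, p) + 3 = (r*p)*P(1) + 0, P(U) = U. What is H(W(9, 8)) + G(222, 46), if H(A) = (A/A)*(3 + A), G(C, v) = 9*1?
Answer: 81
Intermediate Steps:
G(C, v) = 9
W(r, p) = -3 + p*r (W(r, p) = -3 + ((r*p)*1 + 0) = -3 + ((p*r)*1 + 0) = -3 + (p*r + 0) = -3 + p*r)
H(A) = 3 + A (H(A) = 1*(3 + A) = 3 + A)
H(W(9, 8)) + G(222, 46) = (3 + (-3 + 8*9)) + 9 = (3 + (-3 + 72)) + 9 = (3 + 69) + 9 = 72 + 9 = 81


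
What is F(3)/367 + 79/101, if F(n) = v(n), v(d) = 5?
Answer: 29498/37067 ≈ 0.79580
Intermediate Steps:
F(n) = 5
F(3)/367 + 79/101 = 5/367 + 79/101 = 29498/37067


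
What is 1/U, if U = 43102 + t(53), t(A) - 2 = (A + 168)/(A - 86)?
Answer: 33/1422211 ≈ 2.3203e-5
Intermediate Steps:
t(A) = 2 + (168 + A)/(-86 + A) (t(A) = 2 + (A + 168)/(A - 86) = 2 + (168 + A)/(-86 + A))
U = 1422211/33 (U = 43102 + (-4 + 3*53)/(-86 + 53) = 43102 + (-4 + 159)/(-33) = 43102 - 1/33*155 = 43102 - 155/33 = 1422211/33 ≈ 43097.)
1/U = 1/(1422211/33) = 33/1422211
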